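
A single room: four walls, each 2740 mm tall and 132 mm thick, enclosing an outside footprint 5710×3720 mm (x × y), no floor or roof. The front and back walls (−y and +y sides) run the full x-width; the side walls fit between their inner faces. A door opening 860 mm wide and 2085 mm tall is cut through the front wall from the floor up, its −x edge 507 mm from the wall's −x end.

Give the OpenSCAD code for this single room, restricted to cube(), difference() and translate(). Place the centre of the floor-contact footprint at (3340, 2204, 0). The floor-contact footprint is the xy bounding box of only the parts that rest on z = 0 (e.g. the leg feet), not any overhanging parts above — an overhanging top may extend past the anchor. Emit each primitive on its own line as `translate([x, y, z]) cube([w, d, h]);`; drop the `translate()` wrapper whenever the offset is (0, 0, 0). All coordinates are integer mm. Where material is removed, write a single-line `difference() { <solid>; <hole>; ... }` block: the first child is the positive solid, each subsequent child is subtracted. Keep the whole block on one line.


difference() { translate([485, 344, 0]) cube([5710, 132, 2740]); translate([992, 344, 0]) cube([860, 132, 2085]); }
translate([485, 3932, 0]) cube([5710, 132, 2740]);
translate([485, 476, 0]) cube([132, 3456, 2740]);
translate([6063, 476, 0]) cube([132, 3456, 2740]);


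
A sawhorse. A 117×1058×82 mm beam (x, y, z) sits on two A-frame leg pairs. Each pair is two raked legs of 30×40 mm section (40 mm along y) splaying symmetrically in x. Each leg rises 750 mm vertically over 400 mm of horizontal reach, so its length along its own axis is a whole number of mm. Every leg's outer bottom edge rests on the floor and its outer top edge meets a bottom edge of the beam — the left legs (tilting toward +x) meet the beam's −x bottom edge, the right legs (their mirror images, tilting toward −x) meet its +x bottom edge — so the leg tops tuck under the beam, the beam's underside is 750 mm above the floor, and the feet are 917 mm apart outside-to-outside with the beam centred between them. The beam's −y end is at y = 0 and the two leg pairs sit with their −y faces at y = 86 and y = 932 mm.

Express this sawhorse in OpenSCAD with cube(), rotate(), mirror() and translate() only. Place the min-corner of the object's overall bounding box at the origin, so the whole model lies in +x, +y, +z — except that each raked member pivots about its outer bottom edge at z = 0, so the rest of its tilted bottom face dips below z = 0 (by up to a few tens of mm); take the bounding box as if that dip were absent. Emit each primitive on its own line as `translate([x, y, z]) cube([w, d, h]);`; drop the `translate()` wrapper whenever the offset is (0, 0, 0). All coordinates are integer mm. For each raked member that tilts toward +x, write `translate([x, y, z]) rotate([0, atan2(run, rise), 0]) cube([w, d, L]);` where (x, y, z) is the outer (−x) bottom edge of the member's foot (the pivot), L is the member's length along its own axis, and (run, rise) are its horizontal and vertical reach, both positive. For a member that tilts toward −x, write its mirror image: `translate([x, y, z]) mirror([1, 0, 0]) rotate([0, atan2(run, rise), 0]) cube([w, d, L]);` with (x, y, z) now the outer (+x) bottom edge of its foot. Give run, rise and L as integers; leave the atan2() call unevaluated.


translate([400, 0, 750]) cube([117, 1058, 82]);
translate([0, 86, 0]) rotate([0, atan2(400, 750), 0]) cube([30, 40, 850]);
translate([917, 86, 0]) mirror([1, 0, 0]) rotate([0, atan2(400, 750), 0]) cube([30, 40, 850]);
translate([0, 932, 0]) rotate([0, atan2(400, 750), 0]) cube([30, 40, 850]);
translate([917, 932, 0]) mirror([1, 0, 0]) rotate([0, atan2(400, 750), 0]) cube([30, 40, 850]);


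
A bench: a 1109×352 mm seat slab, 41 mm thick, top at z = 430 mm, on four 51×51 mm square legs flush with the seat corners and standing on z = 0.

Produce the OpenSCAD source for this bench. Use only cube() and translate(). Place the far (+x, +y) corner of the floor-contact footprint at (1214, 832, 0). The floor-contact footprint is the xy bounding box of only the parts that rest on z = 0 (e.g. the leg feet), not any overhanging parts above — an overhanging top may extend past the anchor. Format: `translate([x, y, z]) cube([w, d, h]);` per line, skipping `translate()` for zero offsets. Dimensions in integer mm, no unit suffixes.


translate([105, 480, 389]) cube([1109, 352, 41]);
translate([105, 480, 0]) cube([51, 51, 389]);
translate([105, 781, 0]) cube([51, 51, 389]);
translate([1163, 480, 0]) cube([51, 51, 389]);
translate([1163, 781, 0]) cube([51, 51, 389]);


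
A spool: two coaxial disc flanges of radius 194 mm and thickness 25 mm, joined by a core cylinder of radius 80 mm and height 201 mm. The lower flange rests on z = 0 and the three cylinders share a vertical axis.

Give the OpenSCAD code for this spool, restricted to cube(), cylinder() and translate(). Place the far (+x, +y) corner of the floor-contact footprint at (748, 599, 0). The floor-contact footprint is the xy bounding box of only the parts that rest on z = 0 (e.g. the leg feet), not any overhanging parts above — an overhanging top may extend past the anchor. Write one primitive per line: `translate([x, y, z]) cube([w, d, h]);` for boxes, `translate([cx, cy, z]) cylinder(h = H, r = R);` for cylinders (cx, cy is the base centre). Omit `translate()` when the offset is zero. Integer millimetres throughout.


translate([554, 405, 0]) cylinder(h = 25, r = 194);
translate([554, 405, 25]) cylinder(h = 201, r = 80);
translate([554, 405, 226]) cylinder(h = 25, r = 194);


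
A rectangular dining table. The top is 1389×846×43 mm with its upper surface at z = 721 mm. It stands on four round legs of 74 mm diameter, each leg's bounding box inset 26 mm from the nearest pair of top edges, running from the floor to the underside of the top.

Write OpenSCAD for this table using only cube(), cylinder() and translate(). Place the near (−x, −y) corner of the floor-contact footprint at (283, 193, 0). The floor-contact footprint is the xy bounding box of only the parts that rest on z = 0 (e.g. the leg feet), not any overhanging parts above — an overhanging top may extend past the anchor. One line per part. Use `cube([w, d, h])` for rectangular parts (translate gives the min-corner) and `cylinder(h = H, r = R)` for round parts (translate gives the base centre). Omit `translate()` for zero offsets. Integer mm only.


translate([257, 167, 678]) cube([1389, 846, 43]);
translate([320, 230, 0]) cylinder(h = 678, r = 37);
translate([1583, 230, 0]) cylinder(h = 678, r = 37);
translate([320, 950, 0]) cylinder(h = 678, r = 37);
translate([1583, 950, 0]) cylinder(h = 678, r = 37);


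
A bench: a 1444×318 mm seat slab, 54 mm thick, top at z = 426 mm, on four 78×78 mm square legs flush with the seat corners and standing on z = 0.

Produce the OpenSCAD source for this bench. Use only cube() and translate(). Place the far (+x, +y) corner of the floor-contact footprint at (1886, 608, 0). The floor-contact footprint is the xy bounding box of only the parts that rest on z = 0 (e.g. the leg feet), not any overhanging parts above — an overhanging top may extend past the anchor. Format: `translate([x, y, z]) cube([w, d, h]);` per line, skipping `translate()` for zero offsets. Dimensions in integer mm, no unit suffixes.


translate([442, 290, 372]) cube([1444, 318, 54]);
translate([442, 290, 0]) cube([78, 78, 372]);
translate([442, 530, 0]) cube([78, 78, 372]);
translate([1808, 290, 0]) cube([78, 78, 372]);
translate([1808, 530, 0]) cube([78, 78, 372]);


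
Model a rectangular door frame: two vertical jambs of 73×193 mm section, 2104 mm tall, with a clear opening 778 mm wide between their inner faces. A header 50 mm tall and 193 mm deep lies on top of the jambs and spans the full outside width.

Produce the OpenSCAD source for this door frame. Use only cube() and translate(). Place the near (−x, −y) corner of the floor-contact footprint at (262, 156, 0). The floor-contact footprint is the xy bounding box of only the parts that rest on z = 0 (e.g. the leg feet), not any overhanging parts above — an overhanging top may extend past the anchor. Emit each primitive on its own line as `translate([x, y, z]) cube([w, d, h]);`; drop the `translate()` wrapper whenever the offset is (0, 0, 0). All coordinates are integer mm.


translate([262, 156, 0]) cube([73, 193, 2104]);
translate([1113, 156, 0]) cube([73, 193, 2104]);
translate([262, 156, 2104]) cube([924, 193, 50]);


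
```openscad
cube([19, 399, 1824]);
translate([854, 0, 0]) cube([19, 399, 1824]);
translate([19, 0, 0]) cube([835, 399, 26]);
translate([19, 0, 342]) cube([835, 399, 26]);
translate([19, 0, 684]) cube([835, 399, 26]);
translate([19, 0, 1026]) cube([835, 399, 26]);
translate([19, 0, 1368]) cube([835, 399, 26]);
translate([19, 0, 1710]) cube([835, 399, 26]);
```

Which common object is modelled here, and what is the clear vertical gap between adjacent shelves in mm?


A bookshelf. The clear shelf gap is 316 mm.

Two tall side panels with 6 horizontal boards between them — a bookshelf. The first two shelf undersides are at z = 0 and z = 342; with shelf thickness 26, the clear gap is 342 − 0 − 26 = 316 mm.


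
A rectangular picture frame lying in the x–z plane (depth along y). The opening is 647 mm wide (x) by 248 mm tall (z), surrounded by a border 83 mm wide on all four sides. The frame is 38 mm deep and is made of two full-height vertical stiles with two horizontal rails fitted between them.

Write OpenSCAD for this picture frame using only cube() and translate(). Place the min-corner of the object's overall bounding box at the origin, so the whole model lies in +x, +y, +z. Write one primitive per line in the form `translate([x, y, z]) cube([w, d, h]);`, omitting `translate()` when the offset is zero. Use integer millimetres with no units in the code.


cube([83, 38, 414]);
translate([730, 0, 0]) cube([83, 38, 414]);
translate([83, 0, 0]) cube([647, 38, 83]);
translate([83, 0, 331]) cube([647, 38, 83]);


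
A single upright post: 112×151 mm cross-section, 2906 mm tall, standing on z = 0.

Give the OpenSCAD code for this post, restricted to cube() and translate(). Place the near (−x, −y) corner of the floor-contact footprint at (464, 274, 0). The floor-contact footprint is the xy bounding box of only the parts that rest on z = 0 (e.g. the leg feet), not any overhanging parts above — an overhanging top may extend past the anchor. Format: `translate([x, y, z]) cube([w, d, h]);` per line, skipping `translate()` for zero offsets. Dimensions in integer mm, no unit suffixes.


translate([464, 274, 0]) cube([112, 151, 2906]);


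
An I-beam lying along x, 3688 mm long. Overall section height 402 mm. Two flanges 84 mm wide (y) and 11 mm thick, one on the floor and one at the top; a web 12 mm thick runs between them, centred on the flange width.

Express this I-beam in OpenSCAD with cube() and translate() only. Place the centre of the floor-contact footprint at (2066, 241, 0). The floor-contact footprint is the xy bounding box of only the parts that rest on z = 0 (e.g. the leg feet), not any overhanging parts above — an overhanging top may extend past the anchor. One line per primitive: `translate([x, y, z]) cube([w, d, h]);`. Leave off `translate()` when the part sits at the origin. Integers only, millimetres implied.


translate([222, 199, 0]) cube([3688, 84, 11]);
translate([222, 235, 11]) cube([3688, 12, 380]);
translate([222, 199, 391]) cube([3688, 84, 11]);


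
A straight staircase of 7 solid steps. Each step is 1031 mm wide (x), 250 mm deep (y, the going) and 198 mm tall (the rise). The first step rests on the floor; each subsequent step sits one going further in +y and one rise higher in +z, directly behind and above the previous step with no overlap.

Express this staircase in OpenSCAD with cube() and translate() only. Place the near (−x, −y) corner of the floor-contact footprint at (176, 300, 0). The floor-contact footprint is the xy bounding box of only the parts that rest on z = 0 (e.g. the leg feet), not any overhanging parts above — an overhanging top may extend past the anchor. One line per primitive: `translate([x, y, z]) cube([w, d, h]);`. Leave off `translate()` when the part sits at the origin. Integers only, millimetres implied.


translate([176, 300, 0]) cube([1031, 250, 198]);
translate([176, 550, 198]) cube([1031, 250, 198]);
translate([176, 800, 396]) cube([1031, 250, 198]);
translate([176, 1050, 594]) cube([1031, 250, 198]);
translate([176, 1300, 792]) cube([1031, 250, 198]);
translate([176, 1550, 990]) cube([1031, 250, 198]);
translate([176, 1800, 1188]) cube([1031, 250, 198]);


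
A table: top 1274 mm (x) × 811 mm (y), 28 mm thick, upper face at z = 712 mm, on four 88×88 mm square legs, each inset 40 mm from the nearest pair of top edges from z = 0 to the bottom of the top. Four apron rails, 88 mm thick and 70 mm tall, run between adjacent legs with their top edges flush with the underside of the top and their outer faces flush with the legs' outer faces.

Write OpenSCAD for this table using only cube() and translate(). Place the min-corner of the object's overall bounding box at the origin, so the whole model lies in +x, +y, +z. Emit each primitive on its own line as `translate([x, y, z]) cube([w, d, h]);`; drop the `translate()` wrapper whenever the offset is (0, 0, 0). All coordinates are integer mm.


translate([0, 0, 684]) cube([1274, 811, 28]);
translate([40, 40, 0]) cube([88, 88, 684]);
translate([1146, 40, 0]) cube([88, 88, 684]);
translate([40, 683, 0]) cube([88, 88, 684]);
translate([1146, 683, 0]) cube([88, 88, 684]);
translate([128, 40, 614]) cube([1018, 88, 70]);
translate([128, 683, 614]) cube([1018, 88, 70]);
translate([40, 128, 614]) cube([88, 555, 70]);
translate([1146, 128, 614]) cube([88, 555, 70]);


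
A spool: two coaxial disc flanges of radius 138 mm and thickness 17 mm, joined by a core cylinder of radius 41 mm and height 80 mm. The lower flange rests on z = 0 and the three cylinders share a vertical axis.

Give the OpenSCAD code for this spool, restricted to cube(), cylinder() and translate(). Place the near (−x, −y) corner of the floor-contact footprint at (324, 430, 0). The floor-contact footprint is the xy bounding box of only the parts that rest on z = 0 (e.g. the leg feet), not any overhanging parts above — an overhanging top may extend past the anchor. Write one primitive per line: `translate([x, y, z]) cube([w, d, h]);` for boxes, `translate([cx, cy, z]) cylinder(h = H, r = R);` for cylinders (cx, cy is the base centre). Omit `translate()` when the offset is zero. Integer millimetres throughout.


translate([462, 568, 0]) cylinder(h = 17, r = 138);
translate([462, 568, 17]) cylinder(h = 80, r = 41);
translate([462, 568, 97]) cylinder(h = 17, r = 138);


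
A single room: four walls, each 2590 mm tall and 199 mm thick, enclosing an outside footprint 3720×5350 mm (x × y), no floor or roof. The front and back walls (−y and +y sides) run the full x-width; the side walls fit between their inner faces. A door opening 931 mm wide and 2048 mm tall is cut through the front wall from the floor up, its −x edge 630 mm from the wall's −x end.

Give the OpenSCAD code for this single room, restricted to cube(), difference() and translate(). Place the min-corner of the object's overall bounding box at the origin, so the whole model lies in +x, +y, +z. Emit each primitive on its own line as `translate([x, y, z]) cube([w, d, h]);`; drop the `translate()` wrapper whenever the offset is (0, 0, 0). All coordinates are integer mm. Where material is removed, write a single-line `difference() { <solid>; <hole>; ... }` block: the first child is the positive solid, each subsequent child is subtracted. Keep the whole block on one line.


difference() { cube([3720, 199, 2590]); translate([630, 0, 0]) cube([931, 199, 2048]); }
translate([0, 5151, 0]) cube([3720, 199, 2590]);
translate([0, 199, 0]) cube([199, 4952, 2590]);
translate([3521, 199, 0]) cube([199, 4952, 2590]);


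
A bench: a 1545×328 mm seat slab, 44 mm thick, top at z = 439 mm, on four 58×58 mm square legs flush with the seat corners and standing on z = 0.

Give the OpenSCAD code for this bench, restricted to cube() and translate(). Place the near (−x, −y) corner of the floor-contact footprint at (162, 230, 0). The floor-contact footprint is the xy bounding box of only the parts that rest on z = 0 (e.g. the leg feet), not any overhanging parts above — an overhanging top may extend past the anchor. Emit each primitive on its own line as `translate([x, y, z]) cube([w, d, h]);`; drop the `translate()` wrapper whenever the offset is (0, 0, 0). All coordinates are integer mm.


translate([162, 230, 395]) cube([1545, 328, 44]);
translate([162, 230, 0]) cube([58, 58, 395]);
translate([162, 500, 0]) cube([58, 58, 395]);
translate([1649, 230, 0]) cube([58, 58, 395]);
translate([1649, 500, 0]) cube([58, 58, 395]);


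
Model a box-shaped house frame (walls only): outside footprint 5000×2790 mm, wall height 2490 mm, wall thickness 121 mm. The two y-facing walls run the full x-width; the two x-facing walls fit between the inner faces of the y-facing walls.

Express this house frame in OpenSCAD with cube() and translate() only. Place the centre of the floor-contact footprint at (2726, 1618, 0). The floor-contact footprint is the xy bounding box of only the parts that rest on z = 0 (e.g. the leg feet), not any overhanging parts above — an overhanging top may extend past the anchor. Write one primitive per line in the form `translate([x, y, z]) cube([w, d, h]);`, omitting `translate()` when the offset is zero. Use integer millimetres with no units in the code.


translate([226, 223, 0]) cube([5000, 121, 2490]);
translate([226, 2892, 0]) cube([5000, 121, 2490]);
translate([226, 344, 0]) cube([121, 2548, 2490]);
translate([5105, 344, 0]) cube([121, 2548, 2490]);


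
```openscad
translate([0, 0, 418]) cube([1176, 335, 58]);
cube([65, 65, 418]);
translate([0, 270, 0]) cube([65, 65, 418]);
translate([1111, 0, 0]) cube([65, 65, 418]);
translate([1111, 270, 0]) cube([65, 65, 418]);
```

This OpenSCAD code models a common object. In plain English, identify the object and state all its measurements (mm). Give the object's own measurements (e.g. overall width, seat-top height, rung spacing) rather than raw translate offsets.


A long wooden bench with a 1176 mm (x) × 335 mm (y) seat, 58 mm thick, its top surface 476 mm above the floor. Four 65 mm square legs at the seat corners, flush with the edges, run from z = 0 to the seat underside.


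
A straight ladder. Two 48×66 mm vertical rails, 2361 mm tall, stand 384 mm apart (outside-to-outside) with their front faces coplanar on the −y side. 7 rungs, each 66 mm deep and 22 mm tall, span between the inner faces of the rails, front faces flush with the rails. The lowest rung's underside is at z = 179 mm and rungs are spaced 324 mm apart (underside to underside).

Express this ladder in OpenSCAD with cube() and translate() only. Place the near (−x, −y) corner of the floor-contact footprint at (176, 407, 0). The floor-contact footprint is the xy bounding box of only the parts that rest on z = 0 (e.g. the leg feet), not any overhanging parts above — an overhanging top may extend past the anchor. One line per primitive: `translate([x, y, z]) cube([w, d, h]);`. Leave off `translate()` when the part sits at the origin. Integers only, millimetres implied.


// rung span = 384 - 2*48 = 288
// rung[k] z = 179 + k*324
translate([176, 407, 0]) cube([48, 66, 2361]);
translate([512, 407, 0]) cube([48, 66, 2361]);
translate([224, 407, 179]) cube([288, 66, 22]);
translate([224, 407, 503]) cube([288, 66, 22]);
translate([224, 407, 827]) cube([288, 66, 22]);
translate([224, 407, 1151]) cube([288, 66, 22]);
translate([224, 407, 1475]) cube([288, 66, 22]);
translate([224, 407, 1799]) cube([288, 66, 22]);
translate([224, 407, 2123]) cube([288, 66, 22]);


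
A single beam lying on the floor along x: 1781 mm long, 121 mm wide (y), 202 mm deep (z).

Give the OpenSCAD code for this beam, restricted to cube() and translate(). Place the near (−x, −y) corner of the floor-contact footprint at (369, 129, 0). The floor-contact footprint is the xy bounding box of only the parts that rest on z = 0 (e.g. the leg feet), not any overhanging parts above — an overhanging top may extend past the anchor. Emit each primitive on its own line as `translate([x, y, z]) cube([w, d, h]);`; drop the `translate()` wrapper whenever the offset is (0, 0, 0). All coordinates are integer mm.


translate([369, 129, 0]) cube([1781, 121, 202]);


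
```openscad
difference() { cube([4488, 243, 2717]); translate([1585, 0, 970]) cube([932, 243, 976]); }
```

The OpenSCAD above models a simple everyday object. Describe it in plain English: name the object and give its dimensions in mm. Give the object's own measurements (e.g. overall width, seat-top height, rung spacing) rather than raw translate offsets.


A wall 4488 mm long (x), 243 mm thick (y), 2717 mm tall, with a rectangular window opening cut through it. The opening is 932 mm wide and 976 mm tall; its sill is at z = 970 mm and its near (−x) edge is 1585 mm from the wall's −x end. The opening passes through the full wall thickness.


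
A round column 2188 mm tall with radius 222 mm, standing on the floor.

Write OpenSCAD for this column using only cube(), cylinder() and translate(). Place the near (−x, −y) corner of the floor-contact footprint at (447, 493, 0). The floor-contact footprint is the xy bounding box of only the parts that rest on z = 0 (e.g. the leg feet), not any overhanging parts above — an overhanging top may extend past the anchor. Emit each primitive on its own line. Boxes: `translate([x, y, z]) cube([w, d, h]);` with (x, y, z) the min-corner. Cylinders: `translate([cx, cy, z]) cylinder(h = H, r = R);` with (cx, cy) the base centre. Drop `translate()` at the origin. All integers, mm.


translate([669, 715, 0]) cylinder(h = 2188, r = 222);


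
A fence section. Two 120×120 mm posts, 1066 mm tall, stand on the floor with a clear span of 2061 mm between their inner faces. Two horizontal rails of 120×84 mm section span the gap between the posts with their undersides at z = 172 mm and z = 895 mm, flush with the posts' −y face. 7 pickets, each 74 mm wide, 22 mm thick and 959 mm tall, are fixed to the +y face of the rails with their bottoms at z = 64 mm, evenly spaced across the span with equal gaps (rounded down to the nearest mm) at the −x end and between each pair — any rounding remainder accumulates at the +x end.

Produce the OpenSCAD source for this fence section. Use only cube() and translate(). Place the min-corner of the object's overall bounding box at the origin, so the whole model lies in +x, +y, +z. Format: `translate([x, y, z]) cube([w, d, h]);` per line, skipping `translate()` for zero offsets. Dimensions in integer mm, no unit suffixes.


cube([120, 120, 1066]);
translate([2181, 0, 0]) cube([120, 120, 1066]);
translate([120, 0, 172]) cube([2061, 120, 84]);
translate([120, 0, 895]) cube([2061, 120, 84]);
translate([312, 120, 64]) cube([74, 22, 959]);
translate([578, 120, 64]) cube([74, 22, 959]);
translate([844, 120, 64]) cube([74, 22, 959]);
translate([1110, 120, 64]) cube([74, 22, 959]);
translate([1376, 120, 64]) cube([74, 22, 959]);
translate([1642, 120, 64]) cube([74, 22, 959]);
translate([1908, 120, 64]) cube([74, 22, 959]);


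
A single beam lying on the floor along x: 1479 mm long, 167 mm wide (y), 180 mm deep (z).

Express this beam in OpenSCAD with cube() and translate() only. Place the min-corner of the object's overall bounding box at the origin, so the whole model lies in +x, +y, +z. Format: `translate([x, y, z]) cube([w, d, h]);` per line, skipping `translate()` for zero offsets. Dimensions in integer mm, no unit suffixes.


cube([1479, 167, 180]);


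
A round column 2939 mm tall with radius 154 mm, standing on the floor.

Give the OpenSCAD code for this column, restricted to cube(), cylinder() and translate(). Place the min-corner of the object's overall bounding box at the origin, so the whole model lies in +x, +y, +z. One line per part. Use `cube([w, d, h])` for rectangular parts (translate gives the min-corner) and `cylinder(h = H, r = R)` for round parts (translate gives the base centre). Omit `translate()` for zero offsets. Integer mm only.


translate([154, 154, 0]) cylinder(h = 2939, r = 154);


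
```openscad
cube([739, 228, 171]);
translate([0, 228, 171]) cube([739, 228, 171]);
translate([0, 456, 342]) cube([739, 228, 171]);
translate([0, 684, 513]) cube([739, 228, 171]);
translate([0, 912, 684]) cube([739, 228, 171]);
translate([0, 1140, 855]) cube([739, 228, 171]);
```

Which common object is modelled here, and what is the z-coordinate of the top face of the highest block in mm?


A staircase. The total rise is 1026 mm.

6 identical blocks, each offset up and back from the previous — a staircase. Each step is 171 mm tall and there are 6 of them, so the total rise is 6 × 171 = 1026 mm.


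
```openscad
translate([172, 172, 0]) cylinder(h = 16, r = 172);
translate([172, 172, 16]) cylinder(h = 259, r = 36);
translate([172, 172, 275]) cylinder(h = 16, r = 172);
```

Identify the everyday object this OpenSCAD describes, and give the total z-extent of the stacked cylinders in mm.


A spool. The overall height is 291 mm.

Three coaxial cylinders, large–small–large — a spool. Two 16 mm flanges and a 259 mm core give 16 + 259 + 16 = 291 mm.


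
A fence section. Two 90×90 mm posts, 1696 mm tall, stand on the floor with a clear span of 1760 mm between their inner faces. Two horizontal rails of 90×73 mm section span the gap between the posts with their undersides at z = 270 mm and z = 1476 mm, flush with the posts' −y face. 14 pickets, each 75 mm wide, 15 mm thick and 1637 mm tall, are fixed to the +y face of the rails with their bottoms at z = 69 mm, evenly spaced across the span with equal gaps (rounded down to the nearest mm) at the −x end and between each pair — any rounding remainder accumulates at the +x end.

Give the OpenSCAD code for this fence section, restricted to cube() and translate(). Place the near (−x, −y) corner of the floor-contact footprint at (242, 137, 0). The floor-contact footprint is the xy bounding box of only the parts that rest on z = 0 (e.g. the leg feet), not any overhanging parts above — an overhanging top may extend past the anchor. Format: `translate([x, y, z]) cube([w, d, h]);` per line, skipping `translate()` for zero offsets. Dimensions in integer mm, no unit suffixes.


translate([242, 137, 0]) cube([90, 90, 1696]);
translate([2092, 137, 0]) cube([90, 90, 1696]);
translate([332, 137, 270]) cube([1760, 90, 73]);
translate([332, 137, 1476]) cube([1760, 90, 73]);
translate([379, 227, 69]) cube([75, 15, 1637]);
translate([501, 227, 69]) cube([75, 15, 1637]);
translate([623, 227, 69]) cube([75, 15, 1637]);
translate([745, 227, 69]) cube([75, 15, 1637]);
translate([867, 227, 69]) cube([75, 15, 1637]);
translate([989, 227, 69]) cube([75, 15, 1637]);
translate([1111, 227, 69]) cube([75, 15, 1637]);
translate([1233, 227, 69]) cube([75, 15, 1637]);
translate([1355, 227, 69]) cube([75, 15, 1637]);
translate([1477, 227, 69]) cube([75, 15, 1637]);
translate([1599, 227, 69]) cube([75, 15, 1637]);
translate([1721, 227, 69]) cube([75, 15, 1637]);
translate([1843, 227, 69]) cube([75, 15, 1637]);
translate([1965, 227, 69]) cube([75, 15, 1637]);


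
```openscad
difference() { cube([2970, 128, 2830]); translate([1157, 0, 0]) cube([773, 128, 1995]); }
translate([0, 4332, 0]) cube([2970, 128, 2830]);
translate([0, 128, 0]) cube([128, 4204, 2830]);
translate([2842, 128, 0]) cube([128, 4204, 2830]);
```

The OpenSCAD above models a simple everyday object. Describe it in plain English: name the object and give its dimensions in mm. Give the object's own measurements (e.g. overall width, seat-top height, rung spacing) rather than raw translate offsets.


A single room: four walls, each 2830 mm tall and 128 mm thick, enclosing an outside footprint 2970×4460 mm (x × y), no floor or roof. The front and back walls (−y and +y sides) run the full x-width; the side walls fit between their inner faces. A door opening 773 mm wide and 1995 mm tall is cut through the front wall from the floor up, its −x edge 1157 mm from the wall's −x end.


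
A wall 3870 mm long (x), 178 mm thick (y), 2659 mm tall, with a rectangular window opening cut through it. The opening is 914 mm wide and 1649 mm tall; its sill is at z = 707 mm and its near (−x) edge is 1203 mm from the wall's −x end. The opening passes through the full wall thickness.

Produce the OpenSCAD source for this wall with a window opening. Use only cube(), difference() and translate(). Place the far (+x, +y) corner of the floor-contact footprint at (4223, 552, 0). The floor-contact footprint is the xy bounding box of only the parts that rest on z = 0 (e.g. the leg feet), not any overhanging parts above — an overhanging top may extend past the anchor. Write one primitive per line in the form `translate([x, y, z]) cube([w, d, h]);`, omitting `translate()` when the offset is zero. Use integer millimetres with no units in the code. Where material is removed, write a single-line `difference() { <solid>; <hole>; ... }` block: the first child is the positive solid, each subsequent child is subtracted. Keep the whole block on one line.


difference() { translate([353, 374, 0]) cube([3870, 178, 2659]); translate([1556, 374, 707]) cube([914, 178, 1649]); }


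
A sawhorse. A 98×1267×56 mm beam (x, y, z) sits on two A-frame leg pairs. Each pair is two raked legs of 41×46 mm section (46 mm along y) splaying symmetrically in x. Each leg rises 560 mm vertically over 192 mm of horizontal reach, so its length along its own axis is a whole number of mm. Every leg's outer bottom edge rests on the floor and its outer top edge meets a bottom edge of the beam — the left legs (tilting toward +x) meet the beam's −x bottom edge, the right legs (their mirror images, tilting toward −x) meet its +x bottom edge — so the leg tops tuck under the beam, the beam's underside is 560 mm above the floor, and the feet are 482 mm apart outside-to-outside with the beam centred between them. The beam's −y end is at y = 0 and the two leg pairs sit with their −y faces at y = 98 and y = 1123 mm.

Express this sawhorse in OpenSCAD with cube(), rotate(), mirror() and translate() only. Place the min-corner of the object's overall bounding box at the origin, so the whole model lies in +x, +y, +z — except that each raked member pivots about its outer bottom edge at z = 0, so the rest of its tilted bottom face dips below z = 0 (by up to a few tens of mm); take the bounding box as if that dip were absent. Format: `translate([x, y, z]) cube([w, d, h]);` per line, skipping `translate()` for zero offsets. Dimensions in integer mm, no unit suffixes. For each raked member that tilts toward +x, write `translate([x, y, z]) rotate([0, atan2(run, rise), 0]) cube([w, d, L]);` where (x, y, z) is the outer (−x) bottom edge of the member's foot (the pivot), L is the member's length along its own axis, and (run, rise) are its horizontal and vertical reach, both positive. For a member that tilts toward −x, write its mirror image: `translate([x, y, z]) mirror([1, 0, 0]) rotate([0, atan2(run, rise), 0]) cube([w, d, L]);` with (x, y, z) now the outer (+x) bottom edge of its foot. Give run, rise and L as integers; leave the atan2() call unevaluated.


// leg length = √(192² + 560²) = 592
// right-leg outer foot x = 2·192 + 98 = 482
// beam min-corner = (192, 0, 560)
translate([192, 0, 560]) cube([98, 1267, 56]);
translate([0, 98, 0]) rotate([0, atan2(192, 560), 0]) cube([41, 46, 592]);
translate([482, 98, 0]) mirror([1, 0, 0]) rotate([0, atan2(192, 560), 0]) cube([41, 46, 592]);
translate([0, 1123, 0]) rotate([0, atan2(192, 560), 0]) cube([41, 46, 592]);
translate([482, 1123, 0]) mirror([1, 0, 0]) rotate([0, atan2(192, 560), 0]) cube([41, 46, 592]);


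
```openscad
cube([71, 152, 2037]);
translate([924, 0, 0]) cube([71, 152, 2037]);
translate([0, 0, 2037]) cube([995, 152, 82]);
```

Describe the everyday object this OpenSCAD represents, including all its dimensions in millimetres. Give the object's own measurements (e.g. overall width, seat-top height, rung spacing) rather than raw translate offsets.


A door frame. The clear opening is 853 mm wide and 2037 mm high. Two 71 mm wide jambs, 152 mm deep, stand either side of the opening from the floor to the top of the opening. A 82 mm thick head sits across the top of both jambs, spanning the full outside width of the frame.


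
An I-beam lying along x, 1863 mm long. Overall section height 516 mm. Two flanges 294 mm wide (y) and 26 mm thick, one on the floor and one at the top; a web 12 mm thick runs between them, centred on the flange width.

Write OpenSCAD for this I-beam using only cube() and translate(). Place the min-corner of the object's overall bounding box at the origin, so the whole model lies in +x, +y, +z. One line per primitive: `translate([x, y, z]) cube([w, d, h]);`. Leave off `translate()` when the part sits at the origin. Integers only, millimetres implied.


cube([1863, 294, 26]);
translate([0, 141, 26]) cube([1863, 12, 464]);
translate([0, 0, 490]) cube([1863, 294, 26]);


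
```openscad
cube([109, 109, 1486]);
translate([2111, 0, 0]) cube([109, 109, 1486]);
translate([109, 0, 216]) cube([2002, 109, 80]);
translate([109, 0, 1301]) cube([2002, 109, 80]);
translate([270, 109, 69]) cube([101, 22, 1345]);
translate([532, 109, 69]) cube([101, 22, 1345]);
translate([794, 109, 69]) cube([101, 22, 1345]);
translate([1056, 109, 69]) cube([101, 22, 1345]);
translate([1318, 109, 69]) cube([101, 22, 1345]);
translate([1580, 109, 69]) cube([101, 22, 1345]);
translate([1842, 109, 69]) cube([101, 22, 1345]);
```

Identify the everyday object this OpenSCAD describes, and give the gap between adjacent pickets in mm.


A fence section. The picket gap is 161 mm.

Two posts, two rails, 7 pickets — a fence section. Span 2002 mm holds 7 pickets of 101 mm with 8 equal gaps: ⌊(2002 − 7·101) / 8⌋ = 161 mm.


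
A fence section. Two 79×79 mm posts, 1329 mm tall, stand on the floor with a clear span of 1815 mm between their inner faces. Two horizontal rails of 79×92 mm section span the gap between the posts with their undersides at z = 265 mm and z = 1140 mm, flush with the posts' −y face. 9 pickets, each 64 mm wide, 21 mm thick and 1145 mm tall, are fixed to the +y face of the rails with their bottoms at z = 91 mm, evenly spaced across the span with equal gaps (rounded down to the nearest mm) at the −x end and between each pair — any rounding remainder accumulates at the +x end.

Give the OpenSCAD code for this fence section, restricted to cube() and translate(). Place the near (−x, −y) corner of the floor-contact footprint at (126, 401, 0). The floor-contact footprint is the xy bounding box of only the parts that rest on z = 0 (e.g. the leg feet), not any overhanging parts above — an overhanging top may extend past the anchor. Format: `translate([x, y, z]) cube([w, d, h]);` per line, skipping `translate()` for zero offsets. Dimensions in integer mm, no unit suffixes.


translate([126, 401, 0]) cube([79, 79, 1329]);
translate([2020, 401, 0]) cube([79, 79, 1329]);
translate([205, 401, 265]) cube([1815, 79, 92]);
translate([205, 401, 1140]) cube([1815, 79, 92]);
translate([328, 480, 91]) cube([64, 21, 1145]);
translate([515, 480, 91]) cube([64, 21, 1145]);
translate([702, 480, 91]) cube([64, 21, 1145]);
translate([889, 480, 91]) cube([64, 21, 1145]);
translate([1076, 480, 91]) cube([64, 21, 1145]);
translate([1263, 480, 91]) cube([64, 21, 1145]);
translate([1450, 480, 91]) cube([64, 21, 1145]);
translate([1637, 480, 91]) cube([64, 21, 1145]);
translate([1824, 480, 91]) cube([64, 21, 1145]);


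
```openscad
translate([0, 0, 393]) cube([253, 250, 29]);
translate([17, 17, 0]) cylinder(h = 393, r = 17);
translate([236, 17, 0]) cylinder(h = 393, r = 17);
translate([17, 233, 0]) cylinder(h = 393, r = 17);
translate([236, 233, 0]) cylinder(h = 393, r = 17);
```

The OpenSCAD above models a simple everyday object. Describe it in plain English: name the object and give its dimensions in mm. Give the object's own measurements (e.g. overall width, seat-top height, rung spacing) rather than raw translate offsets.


A simple wooden stool: a rectangular seat 253 mm (x) by 250 mm (y), 29 mm thick, top face at z = 422 mm, on four round legs, each 34 mm in diameter. The legs rest on z = 0, each leg's axis is inset half a diameter from the nearest pair of seat edges (so the leg's bounding box is flush with the corner).


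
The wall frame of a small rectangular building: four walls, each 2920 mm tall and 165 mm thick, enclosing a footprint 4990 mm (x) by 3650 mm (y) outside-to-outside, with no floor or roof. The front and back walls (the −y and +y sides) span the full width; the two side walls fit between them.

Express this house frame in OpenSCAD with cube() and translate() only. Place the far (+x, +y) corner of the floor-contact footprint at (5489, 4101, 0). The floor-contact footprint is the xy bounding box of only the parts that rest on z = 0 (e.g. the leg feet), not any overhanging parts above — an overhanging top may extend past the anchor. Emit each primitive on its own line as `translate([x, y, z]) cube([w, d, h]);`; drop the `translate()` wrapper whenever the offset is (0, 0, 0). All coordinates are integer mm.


translate([499, 451, 0]) cube([4990, 165, 2920]);
translate([499, 3936, 0]) cube([4990, 165, 2920]);
translate([499, 616, 0]) cube([165, 3320, 2920]);
translate([5324, 616, 0]) cube([165, 3320, 2920]);


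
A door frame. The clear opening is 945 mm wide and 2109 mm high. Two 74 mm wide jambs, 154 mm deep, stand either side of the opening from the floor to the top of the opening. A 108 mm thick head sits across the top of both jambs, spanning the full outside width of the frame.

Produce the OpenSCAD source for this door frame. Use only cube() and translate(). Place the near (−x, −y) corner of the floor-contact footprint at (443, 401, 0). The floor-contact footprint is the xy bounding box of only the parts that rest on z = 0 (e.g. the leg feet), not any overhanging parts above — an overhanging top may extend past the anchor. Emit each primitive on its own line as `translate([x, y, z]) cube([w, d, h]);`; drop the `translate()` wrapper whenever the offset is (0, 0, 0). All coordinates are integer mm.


translate([443, 401, 0]) cube([74, 154, 2109]);
translate([1462, 401, 0]) cube([74, 154, 2109]);
translate([443, 401, 2109]) cube([1093, 154, 108]);


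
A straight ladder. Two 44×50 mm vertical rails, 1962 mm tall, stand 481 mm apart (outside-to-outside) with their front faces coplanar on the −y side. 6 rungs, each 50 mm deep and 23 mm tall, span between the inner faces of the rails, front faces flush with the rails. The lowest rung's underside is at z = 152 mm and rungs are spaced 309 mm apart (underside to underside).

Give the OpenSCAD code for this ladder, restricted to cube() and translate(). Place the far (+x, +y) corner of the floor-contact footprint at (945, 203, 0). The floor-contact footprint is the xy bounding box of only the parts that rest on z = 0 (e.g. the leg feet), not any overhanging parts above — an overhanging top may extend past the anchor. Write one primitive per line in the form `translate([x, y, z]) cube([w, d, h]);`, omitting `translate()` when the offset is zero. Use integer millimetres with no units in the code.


// rung span = 481 - 2*44 = 393
// rung[k] z = 152 + k*309
translate([464, 153, 0]) cube([44, 50, 1962]);
translate([901, 153, 0]) cube([44, 50, 1962]);
translate([508, 153, 152]) cube([393, 50, 23]);
translate([508, 153, 461]) cube([393, 50, 23]);
translate([508, 153, 770]) cube([393, 50, 23]);
translate([508, 153, 1079]) cube([393, 50, 23]);
translate([508, 153, 1388]) cube([393, 50, 23]);
translate([508, 153, 1697]) cube([393, 50, 23]);


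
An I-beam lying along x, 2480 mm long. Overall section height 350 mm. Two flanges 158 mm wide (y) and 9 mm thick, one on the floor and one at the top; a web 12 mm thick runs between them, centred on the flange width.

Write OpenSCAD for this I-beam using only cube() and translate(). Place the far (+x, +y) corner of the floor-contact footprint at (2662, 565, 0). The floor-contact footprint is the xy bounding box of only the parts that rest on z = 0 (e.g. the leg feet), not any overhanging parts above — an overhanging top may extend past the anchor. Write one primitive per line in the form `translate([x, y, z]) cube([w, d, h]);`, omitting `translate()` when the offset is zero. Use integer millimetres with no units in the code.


translate([182, 407, 0]) cube([2480, 158, 9]);
translate([182, 480, 9]) cube([2480, 12, 332]);
translate([182, 407, 341]) cube([2480, 158, 9]);
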